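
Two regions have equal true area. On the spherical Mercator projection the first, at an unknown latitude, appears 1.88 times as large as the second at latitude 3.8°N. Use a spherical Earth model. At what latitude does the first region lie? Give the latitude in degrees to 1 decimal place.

Mercator areal scale is sec²φ, so apparent-area ratio = sec²φ₁ / sec²φ₂ = cos²φ₂ / cos²φ₁.
cos²φ₂ / cos²φ₁ = 1.88  ⇒  cos φ₁ = cos 3.8° / √1.88 = 0.9978/1.371 = 0.7277.
φ₁ = arccos(0.7277) ≈ 43.3°.

43.3°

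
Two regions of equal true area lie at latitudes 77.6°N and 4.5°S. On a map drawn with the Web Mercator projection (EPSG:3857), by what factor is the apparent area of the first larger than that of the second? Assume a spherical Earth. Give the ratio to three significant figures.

On Mercator, area is exaggerated by sec²φ = 1/cos²φ.
At 77.6°: sec²(77.6°) = 1/0.2147² = 21.69.
At 4.5°: sec²(4.5°) = 1/0.9969² = 1.006.
Ratio = 21.69/1.006 = cos²(4.5°)/cos²(77.6°) ≈ 21.6.

21.6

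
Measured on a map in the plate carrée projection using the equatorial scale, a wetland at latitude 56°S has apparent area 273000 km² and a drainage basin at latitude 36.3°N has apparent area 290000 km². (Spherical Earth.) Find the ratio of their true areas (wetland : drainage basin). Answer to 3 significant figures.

0.653

On the plate carrée, areal scale = h·k = 1 × sec φ, so true area = apparent × cos φ.
True area of wetland: 273000 × cos(56°) = 273000 × 0.5592 = 152700 km².
True area of drainage basin: 290000 × cos(36.3°) = 290000 × 0.8059 = 233700 km².
Ratio = 152700 / 233700 ≈ 0.653.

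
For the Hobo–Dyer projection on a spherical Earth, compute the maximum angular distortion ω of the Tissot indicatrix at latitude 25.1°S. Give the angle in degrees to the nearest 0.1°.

The Hobo–Dyer projection is cylindrical equal-area with φ₀ = 37.5°. For cylindrical equal-area with standard parallel φ₀, h = cos φ / cos φ₀ and k = cos φ₀ / cos φ, so h·k = 1.
At 25.1°: h = 1.141, k = 0.8761; principal scales a = 1.141, b = 0.8761.
sin(ω/2) = (a − b)/(a + b) = 0.2654/2.018 = 0.1315, so ω = 2 arcsin(0.1315) ≈ 15.1°.

15.1°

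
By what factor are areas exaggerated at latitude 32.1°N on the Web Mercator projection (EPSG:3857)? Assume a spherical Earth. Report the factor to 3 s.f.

The Mercator projection is conformal; its linear scale factor is the same in every direction and equals sec φ = 1/cos φ.
Areal scale = k² = sec²φ = 1/cos²(32.1°) = 1/0.8471² = 1.394.

1.39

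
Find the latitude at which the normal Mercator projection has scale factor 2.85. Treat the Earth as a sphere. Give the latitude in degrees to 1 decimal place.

Mercator scale is k = sec φ = 1/cos φ.
1/cos φ = 2.85  ⇒  cos φ = 0.3509  ⇒  φ = arccos(0.3509) ≈ 69.5°.

69.5°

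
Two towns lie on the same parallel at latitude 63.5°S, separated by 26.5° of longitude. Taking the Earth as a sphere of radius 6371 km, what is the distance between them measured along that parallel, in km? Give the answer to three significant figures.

1310 km

Arc length along a parallel = R cos φ · Δλ (with Δλ in radians).
= 6371 × cos 63.5° × (26.5° × π/180) = 6371 × 0.4462 × 0.4625 ≈ 1310 km.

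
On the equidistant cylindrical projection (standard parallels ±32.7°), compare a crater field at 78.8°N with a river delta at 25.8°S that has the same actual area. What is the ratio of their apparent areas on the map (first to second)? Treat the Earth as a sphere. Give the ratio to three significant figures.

4.64

In the equirectangular projection with standard parallel φ₀ = 32.7° (x = Rλ cos φ₀, y = Rφ), meridians are true-scale (h = 1) and the parallel scale is k = cos φ₀ / cos φ.
Areal scale at 78.8°: h·k = 1.000 × 4.332 = 4.332.
Areal scale at 25.8°: h·k = 1.000 × 0.9347 = 0.9347.
Ratio = 4.332/0.9347 ≈ 4.64.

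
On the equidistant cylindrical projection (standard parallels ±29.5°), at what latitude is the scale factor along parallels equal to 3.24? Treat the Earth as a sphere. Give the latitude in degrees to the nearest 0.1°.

74.4°

The equidistant cylindrical projection with φ₀ = 29.5° has h = 1 (meridians true) and k = cos φ₀ / cos φ along parallels.
k = cos φ₀ / cos φ = 3.24  ⇒  cos φ = cos 29.5° / 3.24 = 0.2686.
φ = arccos(0.2686) ≈ 74.4°.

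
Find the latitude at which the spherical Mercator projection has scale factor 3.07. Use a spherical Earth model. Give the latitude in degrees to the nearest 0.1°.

71.0°

Mercator scale is k = sec φ = 1/cos φ.
1/cos φ = 3.07  ⇒  cos φ = 0.3257  ⇒  φ = arccos(0.3257) ≈ 71.0°.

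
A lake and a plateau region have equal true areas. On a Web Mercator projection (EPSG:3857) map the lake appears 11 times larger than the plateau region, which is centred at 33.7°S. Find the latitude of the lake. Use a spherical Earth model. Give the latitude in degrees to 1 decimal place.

On Mercator, (apparent₁)/(apparent₂) = sec²φ₁ / sec²φ₂ when true areas are equal.
cos²φ₂ / cos²φ₁ = 11  ⇒  cos φ₁ = cos 33.7° / √11 = 0.8320/3.317 = 0.2508.
φ₁ = arccos(0.2508) ≈ 75.5°.

75.5°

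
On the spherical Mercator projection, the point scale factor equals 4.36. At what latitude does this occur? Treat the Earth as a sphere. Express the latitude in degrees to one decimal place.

76.7°

Mercator scale is k = sec φ = 1/cos φ.
1/cos φ = 4.36  ⇒  cos φ = 0.2294  ⇒  φ = arccos(0.2294) ≈ 76.7°.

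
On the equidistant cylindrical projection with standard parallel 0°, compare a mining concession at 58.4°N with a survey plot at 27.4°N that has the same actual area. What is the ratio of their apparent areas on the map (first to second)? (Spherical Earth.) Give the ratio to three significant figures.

1.69

In the plate carrée (x = Rλ, y = Rφ), meridians are true-scale (h = 1) and parallels are stretched by k = sec φ.
Areal scale at 58.4°: h·k = 1.000 × 1.908 = 1.908.
Areal scale at 27.4°: h·k = 1.000 × 1.126 = 1.126.
Ratio = 1.908/1.126 ≈ 1.69.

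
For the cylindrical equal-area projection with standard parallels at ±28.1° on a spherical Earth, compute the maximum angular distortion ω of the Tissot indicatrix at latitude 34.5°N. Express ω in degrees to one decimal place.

A cylindrical equal-area projection with standard parallel φ₀ has meridian scale h = cos φ / cos φ₀ and parallel scale k = cos φ₀ / cos φ (so areas are preserved, h·k = 1).
At 34.5°: h = 0.9342, k = 1.070; principal scales a = 1.070, b = 0.9342.
sin(ω/2) = (a − b)/(a + b) = 0.1361/2.005 = 0.06791, so ω = 2 arcsin(0.06791) ≈ 7.8°.

7.8°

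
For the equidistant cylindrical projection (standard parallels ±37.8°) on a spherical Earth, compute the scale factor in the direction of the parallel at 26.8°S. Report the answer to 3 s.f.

0.885

In the equirectangular projection with standard parallel φ₀ = 37.8° (x = Rλ cos φ₀, y = Rφ), meridians are true-scale (h = 1) and the parallel scale is k = cos φ₀ / cos φ.
k = cos 37.8° / cos 26.8° = 0.7902/0.8926 = 0.8852.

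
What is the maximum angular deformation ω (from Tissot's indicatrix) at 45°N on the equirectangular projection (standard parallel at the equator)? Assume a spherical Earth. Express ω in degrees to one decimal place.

In the plate carrée (x = Rλ, y = Rφ), meridians are true-scale (h = 1) and parallels are stretched by k = sec φ.
At 45°: h = 1.000, k = 1.414; principal scales a = 1.414, b = 1.000.
sin(ω/2) = (a − b)/(a + b) = 0.4142/2.414 = 0.1716, so ω = 2 arcsin(0.1716) ≈ 19.8°.

19.8°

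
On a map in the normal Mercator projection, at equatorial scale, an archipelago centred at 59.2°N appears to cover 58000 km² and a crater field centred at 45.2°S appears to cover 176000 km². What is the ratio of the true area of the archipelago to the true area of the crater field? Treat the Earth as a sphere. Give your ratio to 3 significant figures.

On Mercator the areal scale is sec²φ, so true area = apparent × cos²φ.
True area of archipelago: 58000 × cos²(59.2°) = 58000 × 0.2622 = 15210 km².
True area of crater field: 176000 × cos²(45.2°) = 176000 × 0.4965 = 87390 km².
Ratio = 15210 / 87390 ≈ 0.174.

0.174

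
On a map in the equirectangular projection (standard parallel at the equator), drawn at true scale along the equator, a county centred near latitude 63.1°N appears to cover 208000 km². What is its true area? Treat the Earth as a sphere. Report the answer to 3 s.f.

94100 km²

In the plate carrée (x = Rλ, y = Rφ), meridians are true-scale (h = 1) and parallels are stretched by k = sec φ.
Areal scale = h·k = 1 × sec φ; at 63.1°, h = 1.000, k = 2.210, so h·k = 2.210.
True area = apparent / (areal scale) = 208000 / 2.210 ≈ 94100 km².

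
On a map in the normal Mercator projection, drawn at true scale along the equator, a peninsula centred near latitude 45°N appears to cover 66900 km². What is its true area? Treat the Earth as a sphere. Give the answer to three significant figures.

33500 km²

For Mercator, h = k = sec φ (a conformal cylindrical projection has a single point scale, 1/cos φ).
Areal scale = k² = sec²φ = 1/cos²(45°) = 1/0.7071² = 2.000.
True area = apparent / (areal scale) = 66900 / 2.000 ≈ 33500 km².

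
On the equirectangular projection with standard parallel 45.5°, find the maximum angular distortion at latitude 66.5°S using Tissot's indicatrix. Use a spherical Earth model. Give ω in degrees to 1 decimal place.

31.9°

The equidistant cylindrical projection with φ₀ = 45.5° has h = 1 (meridians true) and k = cos φ₀ / cos φ along parallels.
At 66.5°: h = 1.000, k = 1.758; principal scales a = 1.758, b = 1.000.
sin(ω/2) = (a − b)/(a + b) = 0.7578/2.758 = 0.2748, so ω = 2 arcsin(0.2748) ≈ 31.9°.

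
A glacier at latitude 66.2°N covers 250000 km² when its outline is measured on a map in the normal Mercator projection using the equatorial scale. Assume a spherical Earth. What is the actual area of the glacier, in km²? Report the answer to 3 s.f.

Mercator is conformal, so the point scale is isotropic: h = k = sec φ = 1/cos φ.
Areal scale = k² = sec²φ = 1/cos²(66.2°) = 1/0.4035² = 6.141.
True area = apparent / (areal scale) = 250000 / 6.141 ≈ 40700 km².

40700 km²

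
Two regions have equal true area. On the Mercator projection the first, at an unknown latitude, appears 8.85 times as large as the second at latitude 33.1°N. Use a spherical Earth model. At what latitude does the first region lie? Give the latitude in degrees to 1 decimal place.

On Mercator, (apparent₁)/(apparent₂) = sec²φ₁ / sec²φ₂ when true areas are equal.
cos²φ₂ / cos²φ₁ = 8.85  ⇒  cos φ₁ = cos 33.1° / √8.85 = 0.8377/2.975 = 0.2816.
φ₁ = arccos(0.2816) ≈ 73.6°.

73.6°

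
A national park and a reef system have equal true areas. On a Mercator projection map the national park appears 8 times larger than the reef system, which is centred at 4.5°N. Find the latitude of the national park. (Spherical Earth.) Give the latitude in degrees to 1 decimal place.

69.4°

On Mercator, (apparent₁)/(apparent₂) = sec²φ₁ / sec²φ₂ when true areas are equal.
cos²φ₂ / cos²φ₁ = 8  ⇒  cos φ₁ = cos 4.5° / √8 = 0.9969/2.828 = 0.3525.
φ₁ = arccos(0.3525) ≈ 69.4°.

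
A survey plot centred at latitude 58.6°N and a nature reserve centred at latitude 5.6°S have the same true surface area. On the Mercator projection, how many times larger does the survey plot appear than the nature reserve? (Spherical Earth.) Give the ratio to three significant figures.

Mercator is conformal with k = sec φ, so areal scale = k² = sec²φ.
At 58.6°: sec²(58.6°) = 1/0.5210² = 3.684.
At 5.6°: sec²(5.6°) = 1/0.9952² = 1.010.
Ratio = 3.684/1.010 = cos²(5.6°)/cos²(58.6°) ≈ 3.65.

3.65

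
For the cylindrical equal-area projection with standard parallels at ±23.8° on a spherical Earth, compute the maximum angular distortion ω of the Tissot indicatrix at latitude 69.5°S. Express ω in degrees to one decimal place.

96.2°

Cylindrical equal-area (φ₀ = 23.8°): h = cos φ / cos 23.8° along meridians, k = cos 23.8° / cos φ along parallels; h·k = 1.
At 69.5°: h = 0.3828, k = 2.613; principal scales a = 2.613, b = 0.3828.
sin(ω/2) = (a − b)/(a + b) = 2.230/2.995 = 0.7444, so ω = 2 arcsin(0.7444) ≈ 96.2°.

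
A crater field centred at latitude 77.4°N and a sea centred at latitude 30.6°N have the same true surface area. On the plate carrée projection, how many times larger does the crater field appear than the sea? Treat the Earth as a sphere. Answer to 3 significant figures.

In the plate carrée (x = Rλ, y = Rφ), meridians are true-scale (h = 1) and parallels are stretched by k = sec φ.
Areal scale at 77.4°: h·k = 1.000 × 4.584 = 4.584.
Areal scale at 30.6°: h·k = 1.000 × 1.162 = 1.162.
Ratio = 4.584/1.162 ≈ 3.95.

3.95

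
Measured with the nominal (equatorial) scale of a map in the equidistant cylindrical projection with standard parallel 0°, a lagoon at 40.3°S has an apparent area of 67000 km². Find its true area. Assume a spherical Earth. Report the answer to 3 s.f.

51100 km²

In the plate carrée (x = Rλ, y = Rφ), meridians are true-scale (h = 1) and parallels are stretched by k = sec φ.
Areal scale = h·k = 1 × sec φ; at 40.3°, h = 1.000, k = 1.311, so h·k = 1.311.
True area = apparent / (areal scale) = 67000 / 1.311 ≈ 51100 km².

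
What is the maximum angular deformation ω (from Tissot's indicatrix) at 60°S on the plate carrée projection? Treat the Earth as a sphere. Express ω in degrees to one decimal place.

In the plate carrée (x = Rλ, y = Rφ), meridians are true-scale (h = 1) and parallels are stretched by k = sec φ.
At 60°: h = 1.000, k = 2.000; principal scales a = 2.000, b = 1.000.
sin(ω/2) = (a − b)/(a + b) = 1.0000/3.000 = 0.3333, so ω = 2 arcsin(0.3333) ≈ 38.9°.

38.9°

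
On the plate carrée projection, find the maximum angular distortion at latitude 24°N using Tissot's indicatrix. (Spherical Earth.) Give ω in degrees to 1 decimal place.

For the equirectangular projection with φ₀ = 0 (plate carrée), h = 1 along meridians and k = sec φ along parallels.
At 24°: h = 1.000, k = 1.095; principal scales a = 1.095, b = 1.000.
sin(ω/2) = (a − b)/(a + b) = 0.09464/2.095 = 0.04518, so ω = 2 arcsin(0.04518) ≈ 5.2°.

5.2°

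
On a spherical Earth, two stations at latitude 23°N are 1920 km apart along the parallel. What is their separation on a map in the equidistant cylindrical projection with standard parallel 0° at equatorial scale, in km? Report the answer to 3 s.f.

For the equirectangular projection with φ₀ = 0 (plate carrée), h = 1 along meridians and k = sec φ along parallels.
Along the parallel, k = sec 23° = 1/0.9205 = 1.086.
Map distance = 1920 × 1.086 ≈ 2090 km.

2090 km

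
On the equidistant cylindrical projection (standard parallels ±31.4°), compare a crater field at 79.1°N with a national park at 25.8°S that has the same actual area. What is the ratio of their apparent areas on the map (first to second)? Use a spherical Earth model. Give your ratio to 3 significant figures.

In the equirectangular projection with standard parallel φ₀ = 31.4° (x = Rλ cos φ₀, y = Rφ), meridians are true-scale (h = 1) and the parallel scale is k = cos φ₀ / cos φ.
Areal scale at 79.1°: h·k = 1.000 × 4.514 = 4.514.
Areal scale at 25.8°: h·k = 1.000 × 0.9481 = 0.9481.
Ratio = 4.514/0.9481 ≈ 4.76.

4.76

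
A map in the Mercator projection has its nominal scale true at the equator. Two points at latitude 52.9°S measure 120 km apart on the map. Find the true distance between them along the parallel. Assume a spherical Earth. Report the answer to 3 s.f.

For Mercator, h = k = sec φ (a conformal cylindrical projection has a single point scale, 1/cos φ).
Along the parallel at 52.9°, map distances are exaggerated by k = sec 52.9° = 1.658.
True distance = 120 / 1.658 = 120 × cos 52.9° ≈ 72.4 km.

72.4 km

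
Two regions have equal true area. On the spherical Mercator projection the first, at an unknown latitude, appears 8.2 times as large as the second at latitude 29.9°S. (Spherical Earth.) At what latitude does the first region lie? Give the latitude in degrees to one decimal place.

On Mercator, (apparent₁)/(apparent₂) = sec²φ₁ / sec²φ₂ when true areas are equal.
cos²φ₂ / cos²φ₁ = 8.2  ⇒  cos φ₁ = cos 29.9° / √8.2 = 0.8669/2.864 = 0.3027.
φ₁ = arccos(0.3027) ≈ 72.4°.

72.4°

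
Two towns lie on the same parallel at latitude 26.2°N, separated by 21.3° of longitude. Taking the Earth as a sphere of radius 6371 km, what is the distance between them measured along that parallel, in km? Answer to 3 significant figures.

2130 km

Arc length along a parallel = R cos φ · Δλ (with Δλ in radians).
= 6371 × cos 26.2° × (21.3° × π/180) = 6371 × 0.8973 × 0.3718 ≈ 2130 km.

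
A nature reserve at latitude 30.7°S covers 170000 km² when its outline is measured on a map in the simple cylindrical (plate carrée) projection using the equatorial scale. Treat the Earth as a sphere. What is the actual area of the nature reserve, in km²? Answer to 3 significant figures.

146000 km²

In the plate carrée (x = Rλ, y = Rφ), meridians are true-scale (h = 1) and parallels are stretched by k = sec φ.
Areal scale = h·k = 1 × sec φ; at 30.7°, h = 1.000, k = 1.163, so h·k = 1.163.
True area = apparent / (areal scale) = 170000 / 1.163 ≈ 146000 km².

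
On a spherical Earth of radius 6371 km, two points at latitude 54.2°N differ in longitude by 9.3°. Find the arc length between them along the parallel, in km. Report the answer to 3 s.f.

Arc length along a parallel = R cos φ · Δλ (with Δλ in radians).
= 6371 × cos 54.2° × (9.3° × π/180) = 6371 × 0.5850 × 0.1623 ≈ 605 km.

605 km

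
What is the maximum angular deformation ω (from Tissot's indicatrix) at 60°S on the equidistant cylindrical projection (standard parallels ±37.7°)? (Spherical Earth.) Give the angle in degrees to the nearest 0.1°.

26.1°

In the equirectangular projection with standard parallel φ₀ = 37.7° (x = Rλ cos φ₀, y = Rφ), meridians are true-scale (h = 1) and the parallel scale is k = cos φ₀ / cos φ.
At 60°: h = 1.000, k = 1.582; principal scales a = 1.582, b = 1.000.
sin(ω/2) = (a − b)/(a + b) = 0.5824/2.582 = 0.2255, so ω = 2 arcsin(0.2255) ≈ 26.1°.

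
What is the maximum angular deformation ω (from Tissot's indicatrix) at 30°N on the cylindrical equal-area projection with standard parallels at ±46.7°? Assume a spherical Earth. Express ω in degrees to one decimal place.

26.5°

For cylindrical equal-area with standard parallel φ₀, h = cos φ / cos φ₀ and k = cos φ₀ / cos φ, so h·k = 1.
At 30°: h = 1.263, k = 0.7919; principal scales a = 1.263, b = 0.7919.
sin(ω/2) = (a − b)/(a + b) = 0.4708/2.055 = 0.2292, so ω = 2 arcsin(0.2292) ≈ 26.5°.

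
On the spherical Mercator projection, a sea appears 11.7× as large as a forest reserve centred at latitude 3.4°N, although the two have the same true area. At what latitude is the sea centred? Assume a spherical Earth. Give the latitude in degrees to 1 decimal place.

73.0°

Mercator areal scale is sec²φ, so apparent-area ratio = sec²φ₁ / sec²φ₂ = cos²φ₂ / cos²φ₁.
cos²φ₂ / cos²φ₁ = 11.7  ⇒  cos φ₁ = cos 3.4° / √11.7 = 0.9982/3.421 = 0.2918.
φ₁ = arccos(0.2918) ≈ 73.0°.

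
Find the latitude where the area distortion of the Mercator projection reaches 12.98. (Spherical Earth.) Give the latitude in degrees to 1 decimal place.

Mercator areal scale is sec²φ.
sec²φ = 12.98  ⇒  cos²φ = 0.07704  ⇒  cos φ = 0.2776.
φ = arccos(0.2776) ≈ 73.9°.

73.9°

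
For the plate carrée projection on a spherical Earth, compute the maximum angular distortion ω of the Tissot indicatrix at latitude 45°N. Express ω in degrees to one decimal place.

Plate carrée maps x = Rλ, y = Rφ. The meridian scale is h = 1 and the parallel scale is k = 1/cos φ = sec φ.
At 45°: h = 1.000, k = 1.414; principal scales a = 1.414, b = 1.000.
sin(ω/2) = (a − b)/(a + b) = 0.4142/2.414 = 0.1716, so ω = 2 arcsin(0.1716) ≈ 19.8°.

19.8°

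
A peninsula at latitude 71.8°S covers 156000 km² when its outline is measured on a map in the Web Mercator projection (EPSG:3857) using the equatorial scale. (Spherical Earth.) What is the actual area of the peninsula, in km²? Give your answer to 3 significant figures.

15200 km²

Mercator is conformal, so the point scale is isotropic: h = k = sec φ = 1/cos φ.
Areal scale = k² = sec²φ = 1/cos²(71.8°) = 1/0.3123² = 10.25.
True area = apparent / (areal scale) = 156000 / 10.25 ≈ 15200 km².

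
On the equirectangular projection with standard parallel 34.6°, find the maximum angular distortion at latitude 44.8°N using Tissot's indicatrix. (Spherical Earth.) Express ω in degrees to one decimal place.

8.5°

In the equirectangular projection with standard parallel φ₀ = 34.6° (x = Rλ cos φ₀, y = Rφ), meridians are true-scale (h = 1) and the parallel scale is k = cos φ₀ / cos φ.
At 44.8°: h = 1.000, k = 1.160; principal scales a = 1.160, b = 1.000.
sin(ω/2) = (a − b)/(a + b) = 0.1600/2.160 = 0.07409, so ω = 2 arcsin(0.07409) ≈ 8.5°.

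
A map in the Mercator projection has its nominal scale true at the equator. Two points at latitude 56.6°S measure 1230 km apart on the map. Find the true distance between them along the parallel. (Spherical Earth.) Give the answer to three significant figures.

For Mercator, h = k = sec φ (a conformal cylindrical projection has a single point scale, 1/cos φ).
Along the parallel at 56.6°, map distances are exaggerated by k = sec 56.6° = 1.817.
True distance = 1230 / 1.817 = 1230 × cos 56.6° ≈ 677 km.

677 km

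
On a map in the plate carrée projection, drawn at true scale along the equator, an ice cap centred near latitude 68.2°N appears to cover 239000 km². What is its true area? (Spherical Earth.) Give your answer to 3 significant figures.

88800 km²

Plate carrée maps x = Rλ, y = Rφ. The meridian scale is h = 1 and the parallel scale is k = 1/cos φ = sec φ.
Areal scale = h·k = 1 × sec φ; at 68.2°, h = 1.000, k = 2.693, so h·k = 2.693.
True area = apparent / (areal scale) = 239000 / 2.693 ≈ 88800 km².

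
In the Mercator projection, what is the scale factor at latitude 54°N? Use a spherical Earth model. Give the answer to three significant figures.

Mercator is conformal, so the point scale is isotropic: h = k = sec φ = 1/cos φ.
k = 1/cos 54° = 1/0.5878 = 1.701.

1.70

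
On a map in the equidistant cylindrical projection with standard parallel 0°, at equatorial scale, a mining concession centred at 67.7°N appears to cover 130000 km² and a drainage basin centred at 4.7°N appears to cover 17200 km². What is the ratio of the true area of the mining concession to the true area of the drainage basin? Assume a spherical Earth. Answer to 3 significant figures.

On the plate carrée, areal scale = h·k = 1 × sec φ, so true area = apparent × cos φ.
True area of mining concession: 130000 × cos(67.7°) = 130000 × 0.3795 = 49330 km².
True area of drainage basin: 17200 × cos(4.7°) = 17200 × 0.9966 = 17140 km².
Ratio = 49330 / 17140 ≈ 2.88.

2.88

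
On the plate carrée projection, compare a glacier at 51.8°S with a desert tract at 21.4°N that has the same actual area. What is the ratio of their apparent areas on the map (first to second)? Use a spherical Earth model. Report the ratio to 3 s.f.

1.51

Plate carrée maps x = Rλ, y = Rφ. The meridian scale is h = 1 and the parallel scale is k = 1/cos φ = sec φ.
Areal scale at 51.8°: h·k = 1.000 × 1.617 = 1.617.
Areal scale at 21.4°: h·k = 1.000 × 1.074 = 1.074.
Ratio = 1.617/1.074 ≈ 1.51.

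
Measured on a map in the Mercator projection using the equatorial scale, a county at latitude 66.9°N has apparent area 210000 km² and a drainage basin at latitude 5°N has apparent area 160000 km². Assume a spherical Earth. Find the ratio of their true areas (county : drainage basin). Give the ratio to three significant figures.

Mercator's areal exaggeration is sec²φ; hence true area = (apparent area) · cos²φ.
True area of county: 210000 × cos²(66.9°) = 210000 × 0.1539 = 32320 km².
True area of drainage basin: 160000 × cos²(5°) = 160000 × 0.9924 = 158800 km².
Ratio = 32320 / 158800 ≈ 0.204.

0.204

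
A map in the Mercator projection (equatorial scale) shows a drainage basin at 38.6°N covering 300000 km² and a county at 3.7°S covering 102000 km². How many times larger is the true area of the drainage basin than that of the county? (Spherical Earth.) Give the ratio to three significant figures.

Since Mercator area scale is 1/cos²φ, the true area equals the apparent area multiplied by cos²φ.
True area of drainage basin: 300000 × cos²(38.6°) = 300000 × 0.6108 = 183200 km².
True area of county: 102000 × cos²(3.7°) = 102000 × 0.9958 = 101600 km².
Ratio = 183200 / 101600 ≈ 1.80.

1.80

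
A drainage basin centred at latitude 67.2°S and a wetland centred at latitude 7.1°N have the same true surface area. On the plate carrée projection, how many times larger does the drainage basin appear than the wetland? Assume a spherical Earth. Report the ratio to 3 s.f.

For the equirectangular projection with φ₀ = 0 (plate carrée), h = 1 along meridians and k = sec φ along parallels.
Areal scale at 67.2°: h·k = 1.000 × 2.581 = 2.581.
Areal scale at 7.1°: h·k = 1.000 × 1.008 = 1.008.
Ratio = 2.581/1.008 ≈ 2.56.

2.56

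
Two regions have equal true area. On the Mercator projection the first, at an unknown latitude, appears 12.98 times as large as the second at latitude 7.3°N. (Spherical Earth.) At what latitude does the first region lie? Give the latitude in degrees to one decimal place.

74.0°

On Mercator, (apparent₁)/(apparent₂) = sec²φ₁ / sec²φ₂ when true areas are equal.
cos²φ₂ / cos²φ₁ = 12.98  ⇒  cos φ₁ = cos 7.3° / √12.98 = 0.9919/3.603 = 0.2753.
φ₁ = arccos(0.2753) ≈ 74.0°.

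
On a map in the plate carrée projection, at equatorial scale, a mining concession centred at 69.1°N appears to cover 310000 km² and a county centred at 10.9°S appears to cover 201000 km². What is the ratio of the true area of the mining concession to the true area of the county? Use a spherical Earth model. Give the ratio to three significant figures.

0.560

Plate carrée has h = 1 and k = sec φ, giving areal scale sec φ; true area = (apparent area) · cos φ.
True area of mining concession: 310000 × cos(69.1°) = 310000 × 0.3567 = 110600 km².
True area of county: 201000 × cos(10.9°) = 201000 × 0.9820 = 197400 km².
Ratio = 110600 / 197400 ≈ 0.560.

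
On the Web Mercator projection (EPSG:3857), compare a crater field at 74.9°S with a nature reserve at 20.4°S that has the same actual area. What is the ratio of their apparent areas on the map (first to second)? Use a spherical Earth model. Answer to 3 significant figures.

On Mercator, area is exaggerated by sec²φ = 1/cos²φ.
At 74.9°: sec²(74.9°) = 1/0.2605² = 14.74.
At 20.4°: sec²(20.4°) = 1/0.9373² = 1.138.
Ratio = 14.74/1.138 = cos²(20.4°)/cos²(74.9°) ≈ 12.9.

12.9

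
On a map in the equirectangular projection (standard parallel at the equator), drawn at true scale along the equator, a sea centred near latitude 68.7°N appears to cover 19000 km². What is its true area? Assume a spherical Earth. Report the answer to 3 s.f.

In the plate carrée (x = Rλ, y = Rφ), meridians are true-scale (h = 1) and parallels are stretched by k = sec φ.
Areal scale = h·k = 1 × sec φ; at 68.7°, h = 1.000, k = 2.753, so h·k = 2.753.
True area = apparent / (areal scale) = 19000 / 2.753 ≈ 6900 km².

6900 km²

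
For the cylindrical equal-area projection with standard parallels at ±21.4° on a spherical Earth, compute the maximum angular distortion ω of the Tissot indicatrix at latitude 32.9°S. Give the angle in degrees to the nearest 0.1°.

11.8°

A cylindrical equal-area projection with standard parallel φ₀ has meridian scale h = cos φ / cos φ₀ and parallel scale k = cos φ₀ / cos φ (so areas are preserved, h·k = 1).
At 32.9°: h = 0.9018, k = 1.109; principal scales a = 1.109, b = 0.9018.
sin(ω/2) = (a − b)/(a + b) = 0.2071/2.011 = 0.1030, so ω = 2 arcsin(0.1030) ≈ 11.8°.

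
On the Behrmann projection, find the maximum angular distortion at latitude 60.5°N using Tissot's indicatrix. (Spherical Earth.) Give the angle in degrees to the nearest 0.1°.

61.5°

The Behrmann projection is cylindrical equal-area with φ₀ = 30°. For cylindrical equal-area with standard parallel φ₀, h = cos φ / cos φ₀ and k = cos φ₀ / cos φ, so h·k = 1.
At 60.5°: h = 0.5686, k = 1.759; principal scales a = 1.759, b = 0.5686.
sin(ω/2) = (a − b)/(a + b) = 1.190/2.327 = 0.5114, so ω = 2 arcsin(0.5114) ≈ 61.5°.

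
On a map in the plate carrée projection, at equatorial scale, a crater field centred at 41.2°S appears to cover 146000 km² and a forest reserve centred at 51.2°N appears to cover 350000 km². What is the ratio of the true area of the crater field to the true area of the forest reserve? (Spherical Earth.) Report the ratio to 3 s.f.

On the plate carrée, areal scale = h·k = 1 × sec φ, so true area = apparent × cos φ.
True area of crater field: 146000 × cos(41.2°) = 146000 × 0.7524 = 109900 km².
True area of forest reserve: 350000 × cos(51.2°) = 350000 × 0.6266 = 219300 km².
Ratio = 109900 / 219300 ≈ 0.501.

0.501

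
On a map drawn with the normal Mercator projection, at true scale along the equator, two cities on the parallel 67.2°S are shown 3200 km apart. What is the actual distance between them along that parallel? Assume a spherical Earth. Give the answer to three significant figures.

1240 km

The Mercator projection is conformal; its linear scale factor is the same in every direction and equals sec φ = 1/cos φ.
Along the parallel at 67.2°, map distances are exaggerated by k = sec 67.2° = 2.581.
True distance = 3200 / 2.581 = 3200 × cos 67.2° ≈ 1240 km.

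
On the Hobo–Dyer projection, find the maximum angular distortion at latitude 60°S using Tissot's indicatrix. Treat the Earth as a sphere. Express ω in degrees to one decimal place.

Hobo–Dyer is a cylindrical equal-area projection with standard parallels at ±37.5°. For cylindrical equal-area with standard parallel φ₀, h = cos φ / cos φ₀ and k = cos φ₀ / cos φ, so h·k = 1.
At 60°: h = 0.6302, k = 1.587; principal scales a = 1.587, b = 0.6302.
sin(ω/2) = (a − b)/(a + b) = 0.9565/2.217 = 0.4314, so ω = 2 arcsin(0.4314) ≈ 51.1°.

51.1°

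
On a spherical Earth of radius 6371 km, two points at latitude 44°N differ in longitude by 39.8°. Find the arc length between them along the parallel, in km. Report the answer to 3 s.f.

Arc length along a parallel = R cos φ · Δλ (with Δλ in radians).
= 6371 × cos 44° × (39.8° × π/180) = 6371 × 0.7193 × 0.6946 ≈ 3180 km.

3180 km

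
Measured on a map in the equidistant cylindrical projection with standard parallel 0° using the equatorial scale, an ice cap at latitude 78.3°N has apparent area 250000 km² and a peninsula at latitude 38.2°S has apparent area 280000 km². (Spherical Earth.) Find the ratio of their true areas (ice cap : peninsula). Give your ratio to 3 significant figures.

0.230

Plate carrée has h = 1 and k = sec φ, giving areal scale sec φ; true area = (apparent area) · cos φ.
True area of ice cap: 250000 × cos(78.3°) = 250000 × 0.2028 = 50700 km².
True area of peninsula: 280000 × cos(38.2°) = 280000 × 0.7859 = 220000 km².
Ratio = 50700 / 220000 ≈ 0.230.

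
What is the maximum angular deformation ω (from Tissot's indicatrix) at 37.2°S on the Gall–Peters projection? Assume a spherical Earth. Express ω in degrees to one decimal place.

The Gall–Peters projection is cylindrical equal-area with φ₀ = 45°. A cylindrical equal-area projection with standard parallel φ₀ has meridian scale h = cos φ / cos φ₀ and parallel scale k = cos φ₀ / cos φ (so areas are preserved, h·k = 1).
At 37.2°: h = 1.126, k = 0.8877; principal scales a = 1.126, b = 0.8877.
sin(ω/2) = (a − b)/(a + b) = 0.2387/2.014 = 0.1185, so ω = 2 arcsin(0.1185) ≈ 13.6°.

13.6°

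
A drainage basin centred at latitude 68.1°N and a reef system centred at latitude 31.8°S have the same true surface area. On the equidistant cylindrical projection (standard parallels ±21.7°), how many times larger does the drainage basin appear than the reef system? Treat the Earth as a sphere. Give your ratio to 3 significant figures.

The equidistant cylindrical projection with φ₀ = 21.7° has h = 1 (meridians true) and k = cos φ₀ / cos φ along parallels.
Areal scale at 68.1°: h·k = 1.000 × 2.491 = 2.491.
Areal scale at 31.8°: h·k = 1.000 × 1.093 = 1.093.
Ratio = 2.491/1.093 ≈ 2.28.

2.28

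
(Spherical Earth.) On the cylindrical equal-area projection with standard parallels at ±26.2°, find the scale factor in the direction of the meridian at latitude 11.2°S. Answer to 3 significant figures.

Cylindrical equal-area (φ₀ = 26.2°): h = cos φ / cos 26.2° along meridians, k = cos 26.2° / cos φ along parallels; h·k = 1.
h = cos 11.2° / cos 26.2° = 0.9810/0.8973 = 1.093.

1.09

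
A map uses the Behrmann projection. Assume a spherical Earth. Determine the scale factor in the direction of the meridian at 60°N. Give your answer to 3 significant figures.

Behrmann is a cylindrical equal-area projection with standard parallels at ±30°. For cylindrical equal-area with standard parallel φ₀, h = cos φ / cos φ₀ and k = cos φ₀ / cos φ, so h·k = 1.
h = cos 60° / cos 30° = 0.5000/0.8660 = 0.5774.

0.577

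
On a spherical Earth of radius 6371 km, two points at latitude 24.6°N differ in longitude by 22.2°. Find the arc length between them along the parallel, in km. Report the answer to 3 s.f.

2240 km

Arc length along a parallel = R cos φ · Δλ (with Δλ in radians).
= 6371 × cos 24.6° × (22.2° × π/180) = 6371 × 0.9092 × 0.3875 ≈ 2240 km.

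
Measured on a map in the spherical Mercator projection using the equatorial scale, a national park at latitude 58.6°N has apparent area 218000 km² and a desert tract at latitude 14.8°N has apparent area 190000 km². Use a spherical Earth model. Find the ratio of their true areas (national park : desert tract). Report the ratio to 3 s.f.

On Mercator the areal scale is sec²φ, so true area = apparent × cos²φ.
True area of national park: 218000 × cos²(58.6°) = 218000 × 0.2715 = 59180 km².
True area of desert tract: 190000 × cos²(14.8°) = 190000 × 0.9347 = 177600 km².
Ratio = 59180 / 177600 ≈ 0.333.

0.333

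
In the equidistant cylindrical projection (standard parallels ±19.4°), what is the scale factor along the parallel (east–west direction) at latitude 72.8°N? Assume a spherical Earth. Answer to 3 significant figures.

3.19

The equidistant cylindrical projection with φ₀ = 19.4° has h = 1 (meridians true) and k = cos φ₀ / cos φ along parallels.
k = cos 19.4° / cos 72.8° = 0.9432/0.2957 = 3.190.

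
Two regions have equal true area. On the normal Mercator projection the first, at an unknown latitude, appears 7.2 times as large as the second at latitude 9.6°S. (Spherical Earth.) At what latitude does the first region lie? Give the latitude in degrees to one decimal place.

68.4°

Mercator areal scale is sec²φ, so apparent-area ratio = sec²φ₁ / sec²φ₂ = cos²φ₂ / cos²φ₁.
cos²φ₂ / cos²φ₁ = 7.2  ⇒  cos φ₁ = cos 9.6° / √7.2 = 0.9860/2.683 = 0.3675.
φ₁ = arccos(0.3675) ≈ 68.4°.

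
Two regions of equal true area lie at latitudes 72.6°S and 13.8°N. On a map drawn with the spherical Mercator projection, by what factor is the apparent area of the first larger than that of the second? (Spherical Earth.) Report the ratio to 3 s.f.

On Mercator, area is exaggerated by sec²φ = 1/cos²φ.
At 72.6°: sec²(72.6°) = 1/0.2990² = 11.18.
At 13.8°: sec²(13.8°) = 1/0.9711² = 1.060.
Ratio = 11.18/1.060 = cos²(13.8°)/cos²(72.6°) ≈ 10.5.

10.5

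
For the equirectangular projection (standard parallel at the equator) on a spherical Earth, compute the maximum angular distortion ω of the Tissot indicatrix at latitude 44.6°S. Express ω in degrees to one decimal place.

Plate carrée maps x = Rλ, y = Rφ. The meridian scale is h = 1 and the parallel scale is k = 1/cos φ = sec φ.
At 44.6°: h = 1.000, k = 1.404; principal scales a = 1.404, b = 1.000.
sin(ω/2) = (a − b)/(a + b) = 0.4044/2.404 = 0.1682, so ω = 2 arcsin(0.1682) ≈ 19.4°.

19.4°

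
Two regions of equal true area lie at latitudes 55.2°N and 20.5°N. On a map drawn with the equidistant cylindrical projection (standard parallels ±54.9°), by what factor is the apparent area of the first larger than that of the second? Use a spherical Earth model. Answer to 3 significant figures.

With standard parallel φ₀ = 54.9°, the equirectangular projection gives x = Rλ cos φ₀, y = Rφ, so h = 1 and k = cos 54.9° / cos φ.
Areal scale at 55.2°: h·k = 1.000 × 1.008 = 1.008.
Areal scale at 20.5°: h·k = 1.000 × 0.6139 = 0.6139.
Ratio = 1.008/0.6139 ≈ 1.64.

1.64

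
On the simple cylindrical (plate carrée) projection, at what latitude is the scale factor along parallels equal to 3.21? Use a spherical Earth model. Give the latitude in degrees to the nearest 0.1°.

71.8°

Plate carrée: h = 1, k = sec φ along parallels.
sec φ = 3.21  ⇒  cos φ = 0.3115  ⇒  φ ≈ 71.8°.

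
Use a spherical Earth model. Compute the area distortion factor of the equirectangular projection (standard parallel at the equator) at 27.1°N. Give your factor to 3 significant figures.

1.12

For the equirectangular projection with φ₀ = 0 (plate carrée), h = 1 along meridians and k = sec φ along parallels.
Areal scale = h·k = 1 × sec φ; at 27.1°, h = 1.000, k = 1.123, so h·k = 1.123.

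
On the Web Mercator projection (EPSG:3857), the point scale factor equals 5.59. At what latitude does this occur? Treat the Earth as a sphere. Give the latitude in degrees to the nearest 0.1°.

79.7°

Mercator scale is k = sec φ = 1/cos φ.
1/cos φ = 5.59  ⇒  cos φ = 0.1789  ⇒  φ = arccos(0.1789) ≈ 79.7°.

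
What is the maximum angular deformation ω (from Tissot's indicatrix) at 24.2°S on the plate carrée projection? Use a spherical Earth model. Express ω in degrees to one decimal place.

5.3°

In the plate carrée (x = Rλ, y = Rφ), meridians are true-scale (h = 1) and parallels are stretched by k = sec φ.
At 24.2°: h = 1.000, k = 1.096; principal scales a = 1.096, b = 1.000.
sin(ω/2) = (a − b)/(a + b) = 0.09635/2.096 = 0.04596, so ω = 2 arcsin(0.04596) ≈ 5.3°.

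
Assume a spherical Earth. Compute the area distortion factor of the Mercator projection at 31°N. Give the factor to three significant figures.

1.36

Mercator is conformal, so the point scale is isotropic: h = k = sec φ = 1/cos φ.
Areal scale = k² = sec²φ = 1/cos²(31°) = 1/0.8572² = 1.361.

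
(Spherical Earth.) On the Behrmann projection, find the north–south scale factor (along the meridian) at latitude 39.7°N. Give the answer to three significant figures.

Behrmann is a cylindrical equal-area projection with standard parallels at ±30°. For cylindrical equal-area with standard parallel φ₀, h = cos φ / cos φ₀ and k = cos φ₀ / cos φ, so h·k = 1.
h = cos 39.7° / cos 30° = 0.7694/0.8660 = 0.8884.

0.888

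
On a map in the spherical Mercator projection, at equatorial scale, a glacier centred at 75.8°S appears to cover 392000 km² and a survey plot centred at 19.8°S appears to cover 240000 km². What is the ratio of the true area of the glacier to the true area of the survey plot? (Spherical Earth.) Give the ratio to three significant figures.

0.111

Since Mercator area scale is 1/cos²φ, the true area equals the apparent area multiplied by cos²φ.
True area of glacier: 392000 × cos²(75.8°) = 392000 × 0.06018 = 23590 km².
True area of survey plot: 240000 × cos²(19.8°) = 240000 × 0.8853 = 212500 km².
Ratio = 23590 / 212500 ≈ 0.111.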